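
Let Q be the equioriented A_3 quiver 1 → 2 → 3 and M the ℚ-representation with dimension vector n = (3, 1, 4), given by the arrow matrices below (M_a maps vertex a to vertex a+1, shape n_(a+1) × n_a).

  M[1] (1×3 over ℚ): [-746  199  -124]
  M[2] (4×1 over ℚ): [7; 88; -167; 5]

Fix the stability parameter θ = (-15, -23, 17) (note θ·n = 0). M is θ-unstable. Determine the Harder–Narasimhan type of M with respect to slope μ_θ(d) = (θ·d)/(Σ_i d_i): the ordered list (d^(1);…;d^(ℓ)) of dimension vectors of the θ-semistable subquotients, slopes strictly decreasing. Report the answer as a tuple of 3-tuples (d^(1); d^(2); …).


Via rank(M_{q-1}∘⋯∘M_p): M ≅ I[1,1]^2, I[1,3], I[3,3]^3.
μ_θ-semistable layers: μ^(1)=17; μ^(2)=-15; μ^(3)=-19

((0, 0, 4); (2, 0, 0); (1, 1, 0))


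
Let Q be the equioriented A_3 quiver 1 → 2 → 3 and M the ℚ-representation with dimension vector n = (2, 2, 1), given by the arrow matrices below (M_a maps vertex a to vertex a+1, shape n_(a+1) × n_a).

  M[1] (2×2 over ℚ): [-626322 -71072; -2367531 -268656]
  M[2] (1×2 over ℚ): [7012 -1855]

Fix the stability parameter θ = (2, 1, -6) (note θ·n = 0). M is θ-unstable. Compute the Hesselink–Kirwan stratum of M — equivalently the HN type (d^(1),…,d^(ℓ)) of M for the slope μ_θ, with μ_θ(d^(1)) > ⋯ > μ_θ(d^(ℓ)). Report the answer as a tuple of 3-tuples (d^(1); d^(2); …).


Interval decomposition of M: I[1,1], I[1,3], I[2,2].
HN type (ℓ=3): μ^(1)=2; μ^(2)=1; μ^(3)=-1

((1, 0, 0); (0, 1, 0); (1, 1, 1))


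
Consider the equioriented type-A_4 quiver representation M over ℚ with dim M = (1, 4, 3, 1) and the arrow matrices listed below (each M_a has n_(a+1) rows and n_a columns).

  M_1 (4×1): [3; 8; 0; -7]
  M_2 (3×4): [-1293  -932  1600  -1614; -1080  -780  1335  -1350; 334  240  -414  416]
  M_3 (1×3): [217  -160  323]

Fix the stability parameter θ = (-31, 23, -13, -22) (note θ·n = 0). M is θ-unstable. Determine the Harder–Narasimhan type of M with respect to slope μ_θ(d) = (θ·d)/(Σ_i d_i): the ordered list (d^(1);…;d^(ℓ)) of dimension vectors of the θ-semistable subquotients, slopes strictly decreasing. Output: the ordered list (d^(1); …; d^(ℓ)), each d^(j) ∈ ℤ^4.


Via rank(M_{q-1}∘⋯∘M_p): M ≅ I[1,4], I[2,2]^2, I[2,3], I[3,3].
μ_θ-semistable layers: μ^(1)=23; μ^(2)=5; μ^(3)=-4; μ^(4)=-13; μ^(5)=-31

((0, 2, 0, 0); (0, 1, 1, 0); (0, 1, 1, 1); (0, 0, 1, 0); (1, 0, 0, 0))


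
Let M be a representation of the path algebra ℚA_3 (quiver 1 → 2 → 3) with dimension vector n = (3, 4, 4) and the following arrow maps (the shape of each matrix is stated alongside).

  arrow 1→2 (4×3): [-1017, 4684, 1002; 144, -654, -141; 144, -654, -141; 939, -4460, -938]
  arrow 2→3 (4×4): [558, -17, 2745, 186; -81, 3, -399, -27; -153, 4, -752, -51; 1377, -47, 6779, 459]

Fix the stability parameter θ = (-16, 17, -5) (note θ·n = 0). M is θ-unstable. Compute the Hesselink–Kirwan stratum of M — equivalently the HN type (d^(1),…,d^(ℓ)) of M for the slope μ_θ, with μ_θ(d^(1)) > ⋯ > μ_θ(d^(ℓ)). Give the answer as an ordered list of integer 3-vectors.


Interval decomposition of M: I[1,1], I[1,2]^2, I[2,3]^2, I[3,3]^2.
HN type (ℓ=4): μ^(1)=17; μ^(2)=6; μ^(3)=-5; μ^(4)=-16

((0, 2, 0); (0, 2, 2); (0, 0, 2); (3, 0, 0))


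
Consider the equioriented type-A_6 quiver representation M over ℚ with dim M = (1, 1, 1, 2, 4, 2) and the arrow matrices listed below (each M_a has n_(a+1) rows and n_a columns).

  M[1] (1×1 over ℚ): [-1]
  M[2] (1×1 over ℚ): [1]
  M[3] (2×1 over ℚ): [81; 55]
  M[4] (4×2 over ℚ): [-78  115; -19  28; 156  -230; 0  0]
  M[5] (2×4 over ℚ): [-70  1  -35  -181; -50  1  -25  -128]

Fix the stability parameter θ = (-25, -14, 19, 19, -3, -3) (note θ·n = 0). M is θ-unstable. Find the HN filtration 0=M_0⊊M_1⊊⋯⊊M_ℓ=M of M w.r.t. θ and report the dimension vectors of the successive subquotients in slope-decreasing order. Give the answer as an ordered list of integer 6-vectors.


Interval decomposition of M: I[1,6], I[4,5], I[5,5], I[5,6].
HN type (ℓ=4): μ^(1)=8; μ^(2)=-3; μ^(3)=-14; μ^(4)=-25

((0, 0, 1, 2, 2, 1); (0, 0, 0, 0, 2, 1); (0, 1, 0, 0, 0, 0); (1, 0, 0, 0, 0, 0))


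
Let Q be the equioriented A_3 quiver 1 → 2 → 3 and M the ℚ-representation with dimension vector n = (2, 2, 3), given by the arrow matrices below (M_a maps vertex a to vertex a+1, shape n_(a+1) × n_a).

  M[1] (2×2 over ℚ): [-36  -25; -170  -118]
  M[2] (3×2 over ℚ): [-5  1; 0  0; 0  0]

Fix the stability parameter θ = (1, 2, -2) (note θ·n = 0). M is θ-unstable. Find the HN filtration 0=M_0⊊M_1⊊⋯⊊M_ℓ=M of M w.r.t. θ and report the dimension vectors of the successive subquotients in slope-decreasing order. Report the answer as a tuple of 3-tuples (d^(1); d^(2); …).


Barcode: M ≅ I[1,2], I[1,3], I[3,3]^2. HN layers by μ_θ (4 steps, strictly decreasing):
  μ^(1)=2; μ^(2)=1; μ^(3)=1/3; μ^(4)=-2

((0, 1, 0); (1, 0, 0); (1, 1, 1); (0, 0, 2))


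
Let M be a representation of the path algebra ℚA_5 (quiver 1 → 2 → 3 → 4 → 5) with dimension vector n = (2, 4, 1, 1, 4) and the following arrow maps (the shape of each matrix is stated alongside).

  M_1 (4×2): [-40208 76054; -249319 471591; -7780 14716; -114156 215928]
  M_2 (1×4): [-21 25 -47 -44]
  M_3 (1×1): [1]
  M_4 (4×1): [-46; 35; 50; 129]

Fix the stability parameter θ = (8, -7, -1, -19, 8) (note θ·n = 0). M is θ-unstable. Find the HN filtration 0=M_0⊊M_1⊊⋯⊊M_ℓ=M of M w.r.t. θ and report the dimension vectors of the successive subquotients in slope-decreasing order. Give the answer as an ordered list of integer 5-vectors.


Interval decomposition of M: I[1,2], I[1,5], I[2,2]^2, I[5,5]^3.
HN type (ℓ=4): μ^(1)=8; μ^(2)=1/2; μ^(3)=-19/4; μ^(4)=-7

((0, 0, 0, 0, 4); (1, 1, 0, 0, 0); (1, 1, 1, 1, 0); (0, 2, 0, 0, 0))


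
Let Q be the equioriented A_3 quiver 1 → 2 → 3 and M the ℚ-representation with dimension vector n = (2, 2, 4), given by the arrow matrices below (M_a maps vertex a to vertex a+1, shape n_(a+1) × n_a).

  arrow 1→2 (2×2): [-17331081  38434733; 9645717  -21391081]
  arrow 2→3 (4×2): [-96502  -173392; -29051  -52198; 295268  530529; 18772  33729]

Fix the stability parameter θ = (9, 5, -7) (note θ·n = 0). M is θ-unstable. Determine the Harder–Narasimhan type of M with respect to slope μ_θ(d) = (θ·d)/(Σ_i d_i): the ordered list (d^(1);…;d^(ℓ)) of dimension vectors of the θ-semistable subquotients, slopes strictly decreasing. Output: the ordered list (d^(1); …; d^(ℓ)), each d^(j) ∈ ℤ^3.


Barcode: M ≅ I[1,1], I[1,3], I[2,3], I[3,3]^2. HN layers by μ_θ (4 steps, strictly decreasing):
  μ^(1)=9; μ^(2)=7/3; μ^(3)=-1; μ^(4)=-7

((1, 0, 0); (1, 1, 1); (0, 1, 1); (0, 0, 2))


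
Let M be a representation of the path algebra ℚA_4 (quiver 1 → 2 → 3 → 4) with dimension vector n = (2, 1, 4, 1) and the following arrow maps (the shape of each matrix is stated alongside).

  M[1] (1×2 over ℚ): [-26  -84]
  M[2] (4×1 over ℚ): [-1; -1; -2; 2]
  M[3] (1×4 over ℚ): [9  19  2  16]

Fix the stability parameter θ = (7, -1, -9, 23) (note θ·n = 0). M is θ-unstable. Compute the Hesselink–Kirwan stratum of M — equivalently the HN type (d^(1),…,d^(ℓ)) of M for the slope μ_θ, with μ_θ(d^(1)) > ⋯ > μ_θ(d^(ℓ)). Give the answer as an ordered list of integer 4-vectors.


Via rank(M_{q-1}∘⋯∘M_p): M ≅ I[1,1], I[1,3], I[3,3]^2, I[3,4].
μ_θ-semistable layers: μ^(1)=23; μ^(2)=7; μ^(3)=-1; μ^(4)=-9

((0, 0, 0, 1); (1, 0, 0, 0); (1, 1, 1, 0); (0, 0, 3, 0))


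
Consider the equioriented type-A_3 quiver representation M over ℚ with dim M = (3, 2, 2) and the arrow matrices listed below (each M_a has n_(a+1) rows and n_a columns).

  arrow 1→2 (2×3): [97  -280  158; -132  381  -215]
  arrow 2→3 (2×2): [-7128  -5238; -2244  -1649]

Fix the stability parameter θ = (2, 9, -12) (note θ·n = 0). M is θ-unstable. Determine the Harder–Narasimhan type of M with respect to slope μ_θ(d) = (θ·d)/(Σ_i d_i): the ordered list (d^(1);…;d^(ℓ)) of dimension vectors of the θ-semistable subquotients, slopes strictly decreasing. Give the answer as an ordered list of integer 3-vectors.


Barcode: M ≅ I[1,1], I[1,2], I[1,3], I[3,3]. HN layers by μ_θ (4 steps, strictly decreasing):
  μ^(1)=9; μ^(2)=2; μ^(3)=-1/3; μ^(4)=-12

((0, 1, 0); (2, 0, 0); (1, 1, 1); (0, 0, 1))


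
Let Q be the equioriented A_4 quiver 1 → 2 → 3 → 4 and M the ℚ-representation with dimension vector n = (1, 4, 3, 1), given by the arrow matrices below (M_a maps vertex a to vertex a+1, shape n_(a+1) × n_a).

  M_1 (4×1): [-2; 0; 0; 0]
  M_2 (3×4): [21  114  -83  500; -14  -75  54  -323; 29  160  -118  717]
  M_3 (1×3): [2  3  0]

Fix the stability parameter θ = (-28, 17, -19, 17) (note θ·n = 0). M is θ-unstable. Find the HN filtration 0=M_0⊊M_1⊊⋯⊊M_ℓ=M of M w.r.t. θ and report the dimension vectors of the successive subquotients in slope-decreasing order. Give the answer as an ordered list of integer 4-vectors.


Barcode: M ≅ I[1,3], I[2,2], I[2,3], I[2,4]. HN layers by μ_θ (3 steps, strictly decreasing):
  μ^(1)=17; μ^(2)=-1; μ^(3)=-28

((0, 1, 0, 1); (0, 3, 3, 0); (1, 0, 0, 0))


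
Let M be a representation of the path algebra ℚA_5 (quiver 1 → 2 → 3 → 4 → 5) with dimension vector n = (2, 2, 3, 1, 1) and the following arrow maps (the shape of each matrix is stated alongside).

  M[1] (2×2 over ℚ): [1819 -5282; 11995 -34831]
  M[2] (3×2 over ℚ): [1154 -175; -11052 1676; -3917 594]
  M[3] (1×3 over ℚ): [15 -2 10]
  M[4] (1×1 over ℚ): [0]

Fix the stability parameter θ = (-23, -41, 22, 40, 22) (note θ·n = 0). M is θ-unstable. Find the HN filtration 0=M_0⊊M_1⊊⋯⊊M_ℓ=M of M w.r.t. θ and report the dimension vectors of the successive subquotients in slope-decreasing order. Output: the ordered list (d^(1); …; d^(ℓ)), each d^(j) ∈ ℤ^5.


Interval decomposition of M: I[1,3], I[1,4], I[3,3], I[5,5].
HN type (ℓ=3): μ^(1)=40; μ^(2)=22; μ^(3)=-32

((0, 0, 0, 1, 0); (0, 0, 3, 0, 1); (2, 2, 0, 0, 0))


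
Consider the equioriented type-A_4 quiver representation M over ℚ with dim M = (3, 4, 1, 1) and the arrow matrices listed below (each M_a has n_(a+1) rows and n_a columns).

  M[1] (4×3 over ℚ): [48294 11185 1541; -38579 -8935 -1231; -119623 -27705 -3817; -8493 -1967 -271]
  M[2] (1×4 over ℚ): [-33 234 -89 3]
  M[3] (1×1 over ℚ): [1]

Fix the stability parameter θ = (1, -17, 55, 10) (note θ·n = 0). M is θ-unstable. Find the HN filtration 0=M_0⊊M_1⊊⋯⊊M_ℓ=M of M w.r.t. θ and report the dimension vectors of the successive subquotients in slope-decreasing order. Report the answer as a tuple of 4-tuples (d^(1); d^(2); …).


Interval decomposition of M: I[1,1], I[1,2], I[1,4], I[2,2]^2.
HN type (ℓ=4): μ^(1)=65/2; μ^(2)=1; μ^(3)=-8; μ^(4)=-17

((0, 0, 1, 1); (1, 0, 0, 0); (2, 2, 0, 0); (0, 2, 0, 0))


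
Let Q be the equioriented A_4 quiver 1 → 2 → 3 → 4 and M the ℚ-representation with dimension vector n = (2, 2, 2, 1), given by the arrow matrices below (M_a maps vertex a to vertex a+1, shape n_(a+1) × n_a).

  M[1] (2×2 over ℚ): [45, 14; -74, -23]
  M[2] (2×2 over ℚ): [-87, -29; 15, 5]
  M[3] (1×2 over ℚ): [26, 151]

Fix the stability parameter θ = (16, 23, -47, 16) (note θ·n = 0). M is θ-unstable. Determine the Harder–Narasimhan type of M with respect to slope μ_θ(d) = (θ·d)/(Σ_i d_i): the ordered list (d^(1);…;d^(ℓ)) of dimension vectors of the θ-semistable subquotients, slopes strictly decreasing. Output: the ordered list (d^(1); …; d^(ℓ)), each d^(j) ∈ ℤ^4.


Interval decomposition of M: I[1,2], I[1,4], I[3,3].
HN type (ℓ=4): μ^(1)=23; μ^(2)=16; μ^(3)=-8/3; μ^(4)=-47

((0, 1, 0, 0); (1, 0, 0, 1); (1, 1, 1, 0); (0, 0, 1, 0))


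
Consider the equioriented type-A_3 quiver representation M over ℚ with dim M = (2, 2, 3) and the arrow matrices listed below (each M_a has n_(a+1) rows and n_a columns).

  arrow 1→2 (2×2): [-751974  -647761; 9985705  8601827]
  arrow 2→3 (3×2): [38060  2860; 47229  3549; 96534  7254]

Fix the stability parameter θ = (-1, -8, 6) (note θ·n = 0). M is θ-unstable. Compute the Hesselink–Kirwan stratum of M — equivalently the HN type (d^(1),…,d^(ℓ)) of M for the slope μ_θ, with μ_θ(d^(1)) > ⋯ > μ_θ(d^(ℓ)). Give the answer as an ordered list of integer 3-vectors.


Interval decomposition of M: I[1,2], I[1,3], I[3,3]^2.
HN type (ℓ=2): μ^(1)=6; μ^(2)=-9/2

((0, 0, 3); (2, 2, 0))


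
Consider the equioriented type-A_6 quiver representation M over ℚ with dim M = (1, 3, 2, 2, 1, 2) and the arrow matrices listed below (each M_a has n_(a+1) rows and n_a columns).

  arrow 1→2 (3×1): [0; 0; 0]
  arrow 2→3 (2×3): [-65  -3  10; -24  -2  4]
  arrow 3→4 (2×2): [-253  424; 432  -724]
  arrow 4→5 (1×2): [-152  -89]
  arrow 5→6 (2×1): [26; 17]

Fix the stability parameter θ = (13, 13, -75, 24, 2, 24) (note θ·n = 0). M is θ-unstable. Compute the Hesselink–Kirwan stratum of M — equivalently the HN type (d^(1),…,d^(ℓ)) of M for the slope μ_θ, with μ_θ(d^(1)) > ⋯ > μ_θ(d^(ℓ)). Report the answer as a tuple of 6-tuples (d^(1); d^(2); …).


Via rank(M_{q-1}∘⋯∘M_p): M ≅ I[1,1], I[2,2], I[2,4], I[2,6], I[6,6].
μ_θ-semistable layers: μ^(1)=24; μ^(2)=13; μ^(3)=-31

((0, 0, 0, 1, 0, 2); (1, 1, 0, 1, 1, 0); (0, 2, 2, 0, 0, 0))


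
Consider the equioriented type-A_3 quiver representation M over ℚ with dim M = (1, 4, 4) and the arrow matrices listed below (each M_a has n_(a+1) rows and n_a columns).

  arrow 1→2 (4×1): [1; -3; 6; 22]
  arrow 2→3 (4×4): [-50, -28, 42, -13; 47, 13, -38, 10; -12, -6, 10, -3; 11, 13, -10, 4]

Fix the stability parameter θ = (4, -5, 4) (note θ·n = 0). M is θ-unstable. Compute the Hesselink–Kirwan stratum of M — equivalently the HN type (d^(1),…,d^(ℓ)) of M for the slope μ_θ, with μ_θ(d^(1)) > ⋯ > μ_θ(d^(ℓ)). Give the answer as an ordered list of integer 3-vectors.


Via rank(M_{q-1}∘⋯∘M_p): M ≅ I[1,2], I[2,2], I[2,3]^2, I[3,3]^2.
μ_θ-semistable layers: μ^(1)=4; μ^(2)=-1/2; μ^(3)=-5

((0, 0, 4); (1, 1, 0); (0, 3, 0))


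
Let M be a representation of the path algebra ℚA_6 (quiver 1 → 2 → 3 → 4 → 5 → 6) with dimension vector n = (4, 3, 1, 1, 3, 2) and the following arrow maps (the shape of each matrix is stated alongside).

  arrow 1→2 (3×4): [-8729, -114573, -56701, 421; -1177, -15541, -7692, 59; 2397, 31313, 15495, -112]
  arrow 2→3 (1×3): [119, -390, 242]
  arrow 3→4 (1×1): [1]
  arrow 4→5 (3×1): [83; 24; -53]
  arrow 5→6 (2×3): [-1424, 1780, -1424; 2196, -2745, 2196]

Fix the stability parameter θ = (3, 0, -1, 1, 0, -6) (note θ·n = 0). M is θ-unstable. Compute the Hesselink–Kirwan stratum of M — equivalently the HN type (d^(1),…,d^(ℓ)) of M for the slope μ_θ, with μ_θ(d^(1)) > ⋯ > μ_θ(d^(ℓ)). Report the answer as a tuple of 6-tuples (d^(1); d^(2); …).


Via rank(M_{q-1}∘⋯∘M_p): M ≅ I[1,1], I[1,2]^2, I[1,5], I[5,5], I[5,6], I[6,6].
μ_θ-semistable layers: μ^(1)=3; μ^(2)=3/2; μ^(3)=3/5; μ^(4)=0; μ^(5)=-3; μ^(6)=-6

((1, 0, 0, 0, 0, 0); (2, 2, 0, 0, 0, 0); (1, 1, 1, 1, 1, 0); (0, 0, 0, 0, 1, 0); (0, 0, 0, 0, 1, 1); (0, 0, 0, 0, 0, 1))


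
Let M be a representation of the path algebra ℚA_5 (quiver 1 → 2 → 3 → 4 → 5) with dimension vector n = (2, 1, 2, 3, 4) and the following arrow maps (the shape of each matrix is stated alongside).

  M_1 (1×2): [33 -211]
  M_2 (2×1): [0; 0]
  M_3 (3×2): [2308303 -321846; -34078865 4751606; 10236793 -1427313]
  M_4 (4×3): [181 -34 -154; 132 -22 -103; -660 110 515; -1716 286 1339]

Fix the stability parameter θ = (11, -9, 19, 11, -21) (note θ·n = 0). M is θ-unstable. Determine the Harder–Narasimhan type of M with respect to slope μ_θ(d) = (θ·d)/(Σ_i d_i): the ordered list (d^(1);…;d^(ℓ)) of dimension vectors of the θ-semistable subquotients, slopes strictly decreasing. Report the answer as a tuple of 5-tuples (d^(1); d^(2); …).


Interval decomposition of M: I[1,1], I[1,2], I[3,5]^2, I[4,4], I[5,5]^2.
HN type (ℓ=4): μ^(1)=11; μ^(2)=3; μ^(3)=1; μ^(4)=-21

((1, 0, 0, 1, 0); (0, 0, 2, 2, 2); (1, 1, 0, 0, 0); (0, 0, 0, 0, 2))


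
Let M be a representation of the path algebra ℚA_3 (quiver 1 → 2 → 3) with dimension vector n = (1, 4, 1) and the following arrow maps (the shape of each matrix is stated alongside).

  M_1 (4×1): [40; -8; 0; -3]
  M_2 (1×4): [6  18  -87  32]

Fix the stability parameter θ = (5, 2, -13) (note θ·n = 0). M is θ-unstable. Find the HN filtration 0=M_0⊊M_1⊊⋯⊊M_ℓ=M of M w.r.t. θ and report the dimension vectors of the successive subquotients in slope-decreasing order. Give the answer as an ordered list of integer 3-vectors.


Via rank(M_{q-1}∘⋯∘M_p): M ≅ I[1,2], I[2,2]^2, I[2,3].
μ_θ-semistable layers: μ^(1)=7/2; μ^(2)=2; μ^(3)=-11/2

((1, 1, 0); (0, 2, 0); (0, 1, 1))


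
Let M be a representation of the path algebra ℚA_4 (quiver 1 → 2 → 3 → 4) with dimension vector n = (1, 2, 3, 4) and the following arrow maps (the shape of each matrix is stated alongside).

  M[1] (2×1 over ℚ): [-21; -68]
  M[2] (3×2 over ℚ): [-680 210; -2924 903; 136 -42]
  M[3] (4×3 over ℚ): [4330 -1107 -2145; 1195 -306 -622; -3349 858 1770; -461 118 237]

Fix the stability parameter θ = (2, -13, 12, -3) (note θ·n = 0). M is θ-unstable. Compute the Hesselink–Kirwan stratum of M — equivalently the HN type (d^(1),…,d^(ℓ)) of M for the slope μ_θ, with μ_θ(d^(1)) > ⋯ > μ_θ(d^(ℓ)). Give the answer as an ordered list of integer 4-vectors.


Barcode: M ≅ I[1,2], I[2,4], I[3,4]^2, I[4,4]. HN layers by μ_θ (4 steps, strictly decreasing):
  μ^(1)=9/2; μ^(2)=-3; μ^(3)=-11/2; μ^(4)=-13

((0, 0, 3, 3); (0, 0, 0, 1); (1, 1, 0, 0); (0, 1, 0, 0))


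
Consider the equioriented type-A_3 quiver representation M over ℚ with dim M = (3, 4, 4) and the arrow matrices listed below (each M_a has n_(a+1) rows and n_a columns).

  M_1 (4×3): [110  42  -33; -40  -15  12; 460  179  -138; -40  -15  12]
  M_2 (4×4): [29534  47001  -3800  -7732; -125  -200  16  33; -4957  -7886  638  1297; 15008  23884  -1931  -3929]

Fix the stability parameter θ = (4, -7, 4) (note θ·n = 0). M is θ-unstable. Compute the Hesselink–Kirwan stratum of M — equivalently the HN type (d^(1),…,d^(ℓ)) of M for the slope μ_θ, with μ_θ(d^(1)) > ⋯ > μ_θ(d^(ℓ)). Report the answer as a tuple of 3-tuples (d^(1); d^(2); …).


Via rank(M_{q-1}∘⋯∘M_p): M ≅ I[1,1], I[1,3]^2, I[2,3]^2.
μ_θ-semistable layers: μ^(1)=4; μ^(2)=-3/2; μ^(3)=-7

((1, 0, 4); (2, 2, 0); (0, 2, 0))


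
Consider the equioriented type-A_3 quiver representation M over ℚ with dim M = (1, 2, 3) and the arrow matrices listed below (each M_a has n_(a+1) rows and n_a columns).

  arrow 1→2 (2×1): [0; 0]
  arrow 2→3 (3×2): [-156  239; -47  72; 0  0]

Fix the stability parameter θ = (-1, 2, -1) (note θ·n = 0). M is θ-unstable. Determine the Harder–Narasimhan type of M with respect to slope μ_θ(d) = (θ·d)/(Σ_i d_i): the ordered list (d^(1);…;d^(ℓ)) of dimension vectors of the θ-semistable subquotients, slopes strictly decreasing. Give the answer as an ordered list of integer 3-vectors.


Barcode: M ≅ I[1,1], I[2,3]^2, I[3,3]. HN layers by μ_θ (2 steps, strictly decreasing):
  μ^(1)=1/2; μ^(2)=-1

((0, 2, 2); (1, 0, 1))


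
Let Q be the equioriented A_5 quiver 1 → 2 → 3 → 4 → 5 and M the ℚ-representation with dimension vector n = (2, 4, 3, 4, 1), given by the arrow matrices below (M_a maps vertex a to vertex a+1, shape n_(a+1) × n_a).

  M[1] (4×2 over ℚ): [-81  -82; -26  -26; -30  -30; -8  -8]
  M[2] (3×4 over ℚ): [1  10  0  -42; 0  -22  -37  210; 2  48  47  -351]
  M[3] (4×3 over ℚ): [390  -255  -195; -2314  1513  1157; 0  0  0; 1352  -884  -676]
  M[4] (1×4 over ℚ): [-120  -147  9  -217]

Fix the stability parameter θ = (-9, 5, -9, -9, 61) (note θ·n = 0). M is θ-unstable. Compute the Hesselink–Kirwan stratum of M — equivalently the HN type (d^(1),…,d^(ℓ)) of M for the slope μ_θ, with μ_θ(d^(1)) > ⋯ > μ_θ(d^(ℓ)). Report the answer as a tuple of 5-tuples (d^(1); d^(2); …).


Barcode: M ≅ I[1,3], I[1,5], I[2,2], I[2,3], I[4,4]^3. HN layers by μ_θ (5 steps, strictly decreasing):
  μ^(1)=61; μ^(2)=5; μ^(3)=-2; μ^(4)=-13/3; μ^(5)=-9

((0, 0, 0, 0, 1); (0, 1, 0, 0, 0); (0, 2, 2, 0, 0); (0, 1, 1, 1, 0); (2, 0, 0, 3, 0))


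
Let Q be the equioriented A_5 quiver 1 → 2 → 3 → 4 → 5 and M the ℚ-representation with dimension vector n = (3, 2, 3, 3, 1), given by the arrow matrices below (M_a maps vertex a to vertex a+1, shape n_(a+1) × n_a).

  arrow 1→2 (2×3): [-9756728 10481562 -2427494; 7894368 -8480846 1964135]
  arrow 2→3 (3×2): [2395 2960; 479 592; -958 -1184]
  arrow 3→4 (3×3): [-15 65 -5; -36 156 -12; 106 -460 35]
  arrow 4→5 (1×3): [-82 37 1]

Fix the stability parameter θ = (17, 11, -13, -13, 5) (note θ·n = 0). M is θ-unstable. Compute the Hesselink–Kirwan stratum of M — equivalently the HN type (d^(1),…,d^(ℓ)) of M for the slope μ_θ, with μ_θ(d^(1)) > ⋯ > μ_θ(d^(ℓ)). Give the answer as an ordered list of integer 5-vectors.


Barcode: M ≅ I[1,1], I[1,2], I[1,3], I[3,4], I[3,5], I[4,4]. HN layers by μ_θ (4 steps, strictly decreasing):
  μ^(1)=17; μ^(2)=14; μ^(3)=5; μ^(4)=-13

((1, 0, 0, 0, 0); (1, 1, 0, 0, 0); (1, 1, 1, 0, 1); (0, 0, 2, 3, 0))


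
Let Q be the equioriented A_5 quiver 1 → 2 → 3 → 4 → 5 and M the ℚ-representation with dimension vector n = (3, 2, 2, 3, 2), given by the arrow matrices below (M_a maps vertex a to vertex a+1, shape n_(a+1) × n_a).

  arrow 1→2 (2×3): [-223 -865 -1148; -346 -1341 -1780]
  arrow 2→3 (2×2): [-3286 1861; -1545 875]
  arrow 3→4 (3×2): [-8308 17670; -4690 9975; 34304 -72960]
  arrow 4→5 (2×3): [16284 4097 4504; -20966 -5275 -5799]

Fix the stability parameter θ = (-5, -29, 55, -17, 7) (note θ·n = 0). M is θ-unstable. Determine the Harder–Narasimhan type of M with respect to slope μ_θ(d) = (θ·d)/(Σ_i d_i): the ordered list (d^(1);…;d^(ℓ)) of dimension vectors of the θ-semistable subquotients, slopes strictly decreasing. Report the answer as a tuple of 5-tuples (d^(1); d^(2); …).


Interval decomposition of M: I[1,1], I[1,3], I[1,5], I[4,4], I[4,5].
HN type (ℓ=5): μ^(1)=55; μ^(2)=15; μ^(3)=7; μ^(4)=-5; μ^(5)=-17

((0, 0, 1, 0, 0); (0, 0, 1, 1, 1); (0, 0, 0, 0, 1); (1, 0, 0, 0, 0); (2, 2, 0, 2, 0))


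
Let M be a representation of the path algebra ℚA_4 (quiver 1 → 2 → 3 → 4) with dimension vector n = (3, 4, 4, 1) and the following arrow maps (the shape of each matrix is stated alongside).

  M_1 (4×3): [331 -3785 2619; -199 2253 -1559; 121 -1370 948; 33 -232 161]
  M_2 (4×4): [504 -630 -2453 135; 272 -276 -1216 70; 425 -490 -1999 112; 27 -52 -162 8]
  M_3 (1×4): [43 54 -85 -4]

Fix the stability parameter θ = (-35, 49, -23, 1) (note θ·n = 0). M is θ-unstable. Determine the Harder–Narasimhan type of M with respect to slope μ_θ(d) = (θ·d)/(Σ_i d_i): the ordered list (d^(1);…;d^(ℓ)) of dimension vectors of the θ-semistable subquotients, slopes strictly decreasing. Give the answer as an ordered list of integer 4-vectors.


Via rank(M_{q-1}∘⋯∘M_p): M ≅ I[1,3]^2, I[1,4], I[2,3].
μ_θ-semistable layers: μ^(1)=13; μ^(2)=9; μ^(3)=-35

((0, 3, 3, 0); (0, 1, 1, 1); (3, 0, 0, 0))


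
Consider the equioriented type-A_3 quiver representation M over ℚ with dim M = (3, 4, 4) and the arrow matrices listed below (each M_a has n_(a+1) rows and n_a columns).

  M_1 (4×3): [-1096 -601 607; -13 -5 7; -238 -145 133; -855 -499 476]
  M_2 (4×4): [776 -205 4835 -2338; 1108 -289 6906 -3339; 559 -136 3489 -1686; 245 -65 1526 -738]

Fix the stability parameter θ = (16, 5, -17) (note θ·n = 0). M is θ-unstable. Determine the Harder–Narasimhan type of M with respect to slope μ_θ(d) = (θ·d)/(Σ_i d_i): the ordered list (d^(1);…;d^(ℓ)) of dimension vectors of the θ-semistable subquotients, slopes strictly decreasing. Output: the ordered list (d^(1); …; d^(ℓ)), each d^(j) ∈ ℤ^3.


Via rank(M_{q-1}∘⋯∘M_p): M ≅ I[1,3]^3, I[2,3].
μ_θ-semistable layers: μ^(1)=4/3; μ^(2)=-6

((3, 3, 3); (0, 1, 1))


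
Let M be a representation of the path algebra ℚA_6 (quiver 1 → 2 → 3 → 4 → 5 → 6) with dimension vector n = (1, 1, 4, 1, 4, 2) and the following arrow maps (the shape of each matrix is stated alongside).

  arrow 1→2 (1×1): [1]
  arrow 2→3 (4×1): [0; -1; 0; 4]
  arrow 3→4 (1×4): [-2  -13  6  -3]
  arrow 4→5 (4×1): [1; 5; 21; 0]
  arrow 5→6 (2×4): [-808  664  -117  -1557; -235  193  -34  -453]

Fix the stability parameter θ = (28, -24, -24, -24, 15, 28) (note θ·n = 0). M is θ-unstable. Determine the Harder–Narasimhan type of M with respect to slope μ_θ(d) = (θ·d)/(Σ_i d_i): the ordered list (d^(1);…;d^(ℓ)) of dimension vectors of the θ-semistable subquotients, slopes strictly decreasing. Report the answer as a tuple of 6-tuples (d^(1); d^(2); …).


Barcode: M ≅ I[1,6], I[3,3]^3, I[5,5]^2, I[5,6]. HN layers by μ_θ (4 steps, strictly decreasing):
  μ^(1)=28; μ^(2)=15; μ^(3)=-11; μ^(4)=-24

((0, 0, 0, 0, 0, 2); (0, 0, 0, 0, 4, 0); (1, 1, 1, 1, 0, 0); (0, 0, 3, 0, 0, 0))


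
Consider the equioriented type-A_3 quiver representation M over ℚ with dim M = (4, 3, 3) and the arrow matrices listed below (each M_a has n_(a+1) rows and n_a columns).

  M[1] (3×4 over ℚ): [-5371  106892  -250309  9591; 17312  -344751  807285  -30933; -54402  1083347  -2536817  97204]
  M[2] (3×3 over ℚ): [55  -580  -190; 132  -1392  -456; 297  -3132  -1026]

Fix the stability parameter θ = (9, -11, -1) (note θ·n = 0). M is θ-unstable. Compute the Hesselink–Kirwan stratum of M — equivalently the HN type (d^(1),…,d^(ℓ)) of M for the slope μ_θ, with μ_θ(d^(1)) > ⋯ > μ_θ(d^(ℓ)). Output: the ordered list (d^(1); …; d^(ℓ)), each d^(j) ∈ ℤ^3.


Interval decomposition of M: I[1,1], I[1,2]^2, I[1,3], I[3,3]^2.
HN type (ℓ=2): μ^(1)=9; μ^(2)=-1

((1, 0, 0); (3, 3, 3))


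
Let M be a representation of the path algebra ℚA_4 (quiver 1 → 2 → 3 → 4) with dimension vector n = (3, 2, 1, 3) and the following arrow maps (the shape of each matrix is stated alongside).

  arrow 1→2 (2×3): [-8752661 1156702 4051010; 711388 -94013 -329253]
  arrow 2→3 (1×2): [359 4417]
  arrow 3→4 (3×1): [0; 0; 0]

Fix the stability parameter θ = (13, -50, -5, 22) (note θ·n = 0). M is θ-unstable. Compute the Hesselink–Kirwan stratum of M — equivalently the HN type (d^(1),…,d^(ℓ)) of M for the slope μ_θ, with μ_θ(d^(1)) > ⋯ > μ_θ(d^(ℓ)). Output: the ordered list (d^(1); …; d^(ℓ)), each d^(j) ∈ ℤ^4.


Barcode: M ≅ I[1,1], I[1,2], I[1,3], I[4,4]^3. HN layers by μ_θ (4 steps, strictly decreasing):
  μ^(1)=22; μ^(2)=13; μ^(3)=-5; μ^(4)=-37/2

((0, 0, 0, 3); (1, 0, 0, 0); (0, 0, 1, 0); (2, 2, 0, 0))


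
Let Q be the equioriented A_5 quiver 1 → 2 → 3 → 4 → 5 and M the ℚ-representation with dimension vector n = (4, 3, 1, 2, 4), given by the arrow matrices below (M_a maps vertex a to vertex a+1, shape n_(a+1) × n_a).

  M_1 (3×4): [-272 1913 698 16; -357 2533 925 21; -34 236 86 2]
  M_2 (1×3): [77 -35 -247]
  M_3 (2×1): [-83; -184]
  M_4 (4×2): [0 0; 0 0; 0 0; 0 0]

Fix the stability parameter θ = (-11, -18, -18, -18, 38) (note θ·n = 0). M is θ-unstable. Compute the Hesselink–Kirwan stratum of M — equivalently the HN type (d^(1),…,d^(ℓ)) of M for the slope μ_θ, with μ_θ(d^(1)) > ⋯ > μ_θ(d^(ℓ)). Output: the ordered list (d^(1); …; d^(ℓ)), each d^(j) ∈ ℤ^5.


Barcode: M ≅ I[1,1]^2, I[1,2], I[1,4], I[2,2], I[4,4], I[5,5]^4. HN layers by μ_θ (5 steps, strictly decreasing):
  μ^(1)=38; μ^(2)=-11; μ^(3)=-29/2; μ^(4)=-65/4; μ^(5)=-18

((0, 0, 0, 0, 4); (2, 0, 0, 0, 0); (1, 1, 0, 0, 0); (1, 1, 1, 1, 0); (0, 1, 0, 1, 0))


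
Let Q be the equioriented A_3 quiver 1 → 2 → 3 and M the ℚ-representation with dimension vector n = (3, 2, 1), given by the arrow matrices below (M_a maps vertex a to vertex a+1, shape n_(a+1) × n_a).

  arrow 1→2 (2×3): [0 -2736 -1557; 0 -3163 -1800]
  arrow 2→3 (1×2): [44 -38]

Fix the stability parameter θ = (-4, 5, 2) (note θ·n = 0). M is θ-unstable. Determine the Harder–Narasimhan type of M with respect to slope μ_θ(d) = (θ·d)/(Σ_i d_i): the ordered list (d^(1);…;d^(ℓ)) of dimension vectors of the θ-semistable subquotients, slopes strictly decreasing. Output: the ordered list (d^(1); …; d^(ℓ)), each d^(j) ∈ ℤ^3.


Interval decomposition of M: I[1,1], I[1,2], I[1,3].
HN type (ℓ=3): μ^(1)=5; μ^(2)=7/2; μ^(3)=-4

((0, 1, 0); (0, 1, 1); (3, 0, 0))


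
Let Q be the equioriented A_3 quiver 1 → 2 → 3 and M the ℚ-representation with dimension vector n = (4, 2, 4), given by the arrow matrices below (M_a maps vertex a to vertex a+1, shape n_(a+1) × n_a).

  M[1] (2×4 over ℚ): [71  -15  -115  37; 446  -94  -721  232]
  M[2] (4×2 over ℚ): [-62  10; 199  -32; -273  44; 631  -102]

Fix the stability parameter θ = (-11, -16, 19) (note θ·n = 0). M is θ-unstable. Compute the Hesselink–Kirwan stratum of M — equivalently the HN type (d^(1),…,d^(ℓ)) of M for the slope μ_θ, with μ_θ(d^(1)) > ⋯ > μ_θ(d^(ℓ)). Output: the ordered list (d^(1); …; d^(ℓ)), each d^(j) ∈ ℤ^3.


Via rank(M_{q-1}∘⋯∘M_p): M ≅ I[1,1]^2, I[1,3]^2, I[3,3]^2.
μ_θ-semistable layers: μ^(1)=19; μ^(2)=-11; μ^(3)=-27/2

((0, 0, 4); (2, 0, 0); (2, 2, 0))


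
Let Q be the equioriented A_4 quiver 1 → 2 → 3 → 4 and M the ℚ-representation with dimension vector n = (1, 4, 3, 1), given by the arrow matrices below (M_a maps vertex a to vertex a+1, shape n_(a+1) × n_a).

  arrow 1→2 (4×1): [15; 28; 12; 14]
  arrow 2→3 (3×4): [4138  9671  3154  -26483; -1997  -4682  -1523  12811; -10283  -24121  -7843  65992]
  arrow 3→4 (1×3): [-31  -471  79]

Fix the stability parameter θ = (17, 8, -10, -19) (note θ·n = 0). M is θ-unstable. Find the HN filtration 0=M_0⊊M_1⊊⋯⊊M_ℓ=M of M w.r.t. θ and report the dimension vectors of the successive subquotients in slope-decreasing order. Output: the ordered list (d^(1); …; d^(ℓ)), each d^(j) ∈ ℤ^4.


Barcode: M ≅ I[1,3], I[2,2], I[2,3], I[2,4]. HN layers by μ_θ (4 steps, strictly decreasing):
  μ^(1)=8; μ^(2)=5; μ^(3)=-1; μ^(4)=-7

((0, 1, 0, 0); (1, 1, 1, 0); (0, 1, 1, 0); (0, 1, 1, 1))


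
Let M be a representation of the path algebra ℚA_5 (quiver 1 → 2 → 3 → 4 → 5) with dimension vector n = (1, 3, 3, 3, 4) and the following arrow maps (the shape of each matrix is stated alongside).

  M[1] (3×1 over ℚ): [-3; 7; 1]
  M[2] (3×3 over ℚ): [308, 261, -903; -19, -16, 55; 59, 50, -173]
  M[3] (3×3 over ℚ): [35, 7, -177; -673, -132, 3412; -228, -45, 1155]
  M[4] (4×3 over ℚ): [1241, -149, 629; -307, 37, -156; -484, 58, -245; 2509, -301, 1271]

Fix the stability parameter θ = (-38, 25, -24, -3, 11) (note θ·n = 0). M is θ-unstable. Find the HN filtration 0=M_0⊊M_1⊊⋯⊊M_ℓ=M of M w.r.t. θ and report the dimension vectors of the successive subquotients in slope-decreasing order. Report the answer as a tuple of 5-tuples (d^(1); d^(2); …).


Barcode: M ≅ I[1,2], I[2,3], I[2,4], I[3,5], I[4,5], I[5,5]^2. HN layers by μ_θ (7 steps, strictly decreasing):
  μ^(1)=25; μ^(2)=11; μ^(3)=1/2; μ^(4)=-2/3; μ^(5)=-3; μ^(6)=-24; μ^(7)=-38

((0, 1, 0, 0, 0); (0, 0, 0, 0, 4); (0, 1, 1, 0, 0); (0, 1, 1, 1, 0); (0, 0, 0, 2, 0); (0, 0, 1, 0, 0); (1, 0, 0, 0, 0))


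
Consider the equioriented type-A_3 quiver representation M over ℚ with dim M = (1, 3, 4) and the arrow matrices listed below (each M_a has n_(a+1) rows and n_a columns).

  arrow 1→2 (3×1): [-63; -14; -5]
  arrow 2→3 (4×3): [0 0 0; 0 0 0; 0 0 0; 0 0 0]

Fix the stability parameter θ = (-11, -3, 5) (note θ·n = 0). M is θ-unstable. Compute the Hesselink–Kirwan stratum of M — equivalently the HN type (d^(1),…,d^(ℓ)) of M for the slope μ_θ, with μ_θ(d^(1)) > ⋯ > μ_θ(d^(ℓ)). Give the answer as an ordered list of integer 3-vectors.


Via rank(M_{q-1}∘⋯∘M_p): M ≅ I[1,2], I[2,2]^2, I[3,3]^4.
μ_θ-semistable layers: μ^(1)=5; μ^(2)=-3; μ^(3)=-11

((0, 0, 4); (0, 3, 0); (1, 0, 0))


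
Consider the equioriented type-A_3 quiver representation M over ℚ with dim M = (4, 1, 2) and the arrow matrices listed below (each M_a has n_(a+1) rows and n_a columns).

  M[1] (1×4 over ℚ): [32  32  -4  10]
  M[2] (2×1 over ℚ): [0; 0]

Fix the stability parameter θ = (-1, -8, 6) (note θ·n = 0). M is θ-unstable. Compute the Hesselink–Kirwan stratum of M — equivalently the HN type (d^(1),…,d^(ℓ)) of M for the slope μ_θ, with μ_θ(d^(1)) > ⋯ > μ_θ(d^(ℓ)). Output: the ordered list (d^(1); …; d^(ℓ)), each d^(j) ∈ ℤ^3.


Interval decomposition of M: I[1,1]^3, I[1,2], I[3,3]^2.
HN type (ℓ=3): μ^(1)=6; μ^(2)=-1; μ^(3)=-9/2

((0, 0, 2); (3, 0, 0); (1, 1, 0))


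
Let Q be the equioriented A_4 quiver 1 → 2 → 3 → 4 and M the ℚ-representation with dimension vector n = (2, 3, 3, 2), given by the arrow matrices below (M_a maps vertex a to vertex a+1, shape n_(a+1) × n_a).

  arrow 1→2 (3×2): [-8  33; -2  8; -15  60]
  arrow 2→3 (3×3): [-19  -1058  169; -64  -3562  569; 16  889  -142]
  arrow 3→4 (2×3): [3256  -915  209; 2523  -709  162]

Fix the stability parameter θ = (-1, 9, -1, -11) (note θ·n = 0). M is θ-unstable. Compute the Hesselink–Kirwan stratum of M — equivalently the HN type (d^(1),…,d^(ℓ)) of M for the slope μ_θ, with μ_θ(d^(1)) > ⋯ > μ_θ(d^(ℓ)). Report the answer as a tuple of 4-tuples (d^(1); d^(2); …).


Interval decomposition of M: I[1,4]^2, I[2,3].
HN type (ℓ=2): μ^(1)=4; μ^(2)=-1

((0, 1, 1, 0); (2, 2, 2, 2))


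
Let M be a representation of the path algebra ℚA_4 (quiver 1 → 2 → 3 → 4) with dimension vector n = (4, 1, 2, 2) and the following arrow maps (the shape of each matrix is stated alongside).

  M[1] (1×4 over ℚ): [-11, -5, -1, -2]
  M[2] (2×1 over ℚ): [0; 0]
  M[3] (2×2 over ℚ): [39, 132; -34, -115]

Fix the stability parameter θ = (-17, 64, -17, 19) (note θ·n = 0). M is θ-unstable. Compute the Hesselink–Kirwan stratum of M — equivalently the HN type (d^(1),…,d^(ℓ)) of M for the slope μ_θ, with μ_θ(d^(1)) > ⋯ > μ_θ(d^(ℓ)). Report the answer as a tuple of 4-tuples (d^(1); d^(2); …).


Barcode: M ≅ I[1,1]^3, I[1,2], I[3,4]^2. HN layers by μ_θ (3 steps, strictly decreasing):
  μ^(1)=64; μ^(2)=19; μ^(3)=-17

((0, 1, 0, 0); (0, 0, 0, 2); (4, 0, 2, 0))


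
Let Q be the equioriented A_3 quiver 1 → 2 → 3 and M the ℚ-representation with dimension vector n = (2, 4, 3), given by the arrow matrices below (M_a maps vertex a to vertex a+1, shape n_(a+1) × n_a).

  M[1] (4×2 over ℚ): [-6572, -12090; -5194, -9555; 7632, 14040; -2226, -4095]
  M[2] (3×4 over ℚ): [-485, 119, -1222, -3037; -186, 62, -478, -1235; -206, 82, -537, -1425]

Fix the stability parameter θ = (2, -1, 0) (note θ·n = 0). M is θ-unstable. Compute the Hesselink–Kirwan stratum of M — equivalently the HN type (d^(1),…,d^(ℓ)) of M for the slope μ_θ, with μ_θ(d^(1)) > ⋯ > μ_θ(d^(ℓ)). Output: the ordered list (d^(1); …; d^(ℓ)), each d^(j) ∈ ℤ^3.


Interval decomposition of M: I[1,1], I[1,3], I[2,2], I[2,3]^2.
HN type (ℓ=4): μ^(1)=2; μ^(2)=1/3; μ^(3)=0; μ^(4)=-1

((1, 0, 0); (1, 1, 1); (0, 0, 2); (0, 3, 0))


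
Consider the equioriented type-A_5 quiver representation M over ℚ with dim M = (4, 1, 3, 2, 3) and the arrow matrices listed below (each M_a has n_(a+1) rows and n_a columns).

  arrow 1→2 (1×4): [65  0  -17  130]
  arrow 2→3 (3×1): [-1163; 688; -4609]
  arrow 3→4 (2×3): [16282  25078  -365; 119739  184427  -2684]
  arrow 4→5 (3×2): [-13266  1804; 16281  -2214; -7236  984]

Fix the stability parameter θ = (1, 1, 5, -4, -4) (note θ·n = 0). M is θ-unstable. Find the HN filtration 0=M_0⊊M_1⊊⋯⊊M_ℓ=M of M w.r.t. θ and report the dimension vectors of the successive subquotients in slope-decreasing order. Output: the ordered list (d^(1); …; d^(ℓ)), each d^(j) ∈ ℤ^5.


Barcode: M ≅ I[1,1]^3, I[1,5], I[3,3], I[3,4], I[5,5]^2. HN layers by μ_θ (5 steps, strictly decreasing):
  μ^(1)=5; μ^(2)=1; μ^(3)=1/2; μ^(4)=-1/5; μ^(5)=-4

((0, 0, 1, 0, 0); (3, 0, 0, 0, 0); (0, 0, 1, 1, 0); (1, 1, 1, 1, 1); (0, 0, 0, 0, 2))


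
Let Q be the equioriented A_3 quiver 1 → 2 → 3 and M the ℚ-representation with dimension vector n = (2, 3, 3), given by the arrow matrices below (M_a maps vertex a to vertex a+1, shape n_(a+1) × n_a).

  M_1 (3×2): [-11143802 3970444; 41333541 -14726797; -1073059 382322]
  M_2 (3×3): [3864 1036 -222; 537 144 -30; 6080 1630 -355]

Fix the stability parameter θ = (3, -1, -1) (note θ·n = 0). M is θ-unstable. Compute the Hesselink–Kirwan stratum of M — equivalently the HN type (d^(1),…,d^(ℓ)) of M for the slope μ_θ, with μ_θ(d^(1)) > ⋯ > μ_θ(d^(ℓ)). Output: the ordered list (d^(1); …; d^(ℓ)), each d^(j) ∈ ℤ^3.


Barcode: M ≅ I[1,2], I[1,3], I[2,3], I[3,3]. HN layers by μ_θ (3 steps, strictly decreasing):
  μ^(1)=1; μ^(2)=1/3; μ^(3)=-1

((1, 1, 0); (1, 1, 1); (0, 1, 2))


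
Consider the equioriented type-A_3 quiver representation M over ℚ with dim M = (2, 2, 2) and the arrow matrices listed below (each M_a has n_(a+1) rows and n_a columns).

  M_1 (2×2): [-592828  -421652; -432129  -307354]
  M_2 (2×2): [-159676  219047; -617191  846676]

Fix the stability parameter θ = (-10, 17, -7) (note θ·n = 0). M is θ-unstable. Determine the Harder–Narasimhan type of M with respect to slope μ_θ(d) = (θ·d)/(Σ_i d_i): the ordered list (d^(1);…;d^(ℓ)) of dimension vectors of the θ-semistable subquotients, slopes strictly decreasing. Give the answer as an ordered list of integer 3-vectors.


Barcode: M ≅ I[1,3]^2. HN layers by μ_θ (2 steps, strictly decreasing):
  μ^(1)=5; μ^(2)=-10

((0, 2, 2); (2, 0, 0))


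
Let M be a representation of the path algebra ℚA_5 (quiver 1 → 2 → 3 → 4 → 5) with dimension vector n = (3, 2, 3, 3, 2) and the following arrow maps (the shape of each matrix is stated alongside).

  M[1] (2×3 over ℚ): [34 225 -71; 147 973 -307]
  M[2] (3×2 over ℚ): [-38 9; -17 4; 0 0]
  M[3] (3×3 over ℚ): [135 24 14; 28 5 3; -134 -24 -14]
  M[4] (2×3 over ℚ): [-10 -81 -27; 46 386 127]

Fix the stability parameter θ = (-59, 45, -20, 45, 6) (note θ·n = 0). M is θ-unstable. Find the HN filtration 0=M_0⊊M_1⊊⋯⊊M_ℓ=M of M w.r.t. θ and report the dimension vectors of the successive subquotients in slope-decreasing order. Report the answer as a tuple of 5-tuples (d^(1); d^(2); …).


Via rank(M_{q-1}∘⋯∘M_p): M ≅ I[1,1], I[1,4], I[1,5], I[3,5].
μ_θ-semistable layers: μ^(1)=45; μ^(2)=51/2; μ^(3)=25/2; μ^(4)=-20; μ^(5)=-59

((0, 0, 0, 1, 0); (0, 0, 0, 2, 2); (0, 2, 2, 0, 0); (0, 0, 1, 0, 0); (3, 0, 0, 0, 0))


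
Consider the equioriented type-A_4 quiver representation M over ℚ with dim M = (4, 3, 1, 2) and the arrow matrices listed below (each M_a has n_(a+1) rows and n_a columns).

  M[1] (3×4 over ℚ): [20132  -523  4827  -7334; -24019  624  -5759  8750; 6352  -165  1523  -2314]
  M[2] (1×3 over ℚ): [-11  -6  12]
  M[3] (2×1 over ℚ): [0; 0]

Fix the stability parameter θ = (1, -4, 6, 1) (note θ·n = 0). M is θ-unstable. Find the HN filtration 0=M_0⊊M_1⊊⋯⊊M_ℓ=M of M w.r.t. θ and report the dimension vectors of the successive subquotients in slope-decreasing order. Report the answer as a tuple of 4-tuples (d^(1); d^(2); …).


Barcode: M ≅ I[1,1], I[1,2]^2, I[1,3], I[4,4]^2. HN layers by μ_θ (3 steps, strictly decreasing):
  μ^(1)=6; μ^(2)=1; μ^(3)=-3/2

((0, 0, 1, 0); (1, 0, 0, 2); (3, 3, 0, 0))


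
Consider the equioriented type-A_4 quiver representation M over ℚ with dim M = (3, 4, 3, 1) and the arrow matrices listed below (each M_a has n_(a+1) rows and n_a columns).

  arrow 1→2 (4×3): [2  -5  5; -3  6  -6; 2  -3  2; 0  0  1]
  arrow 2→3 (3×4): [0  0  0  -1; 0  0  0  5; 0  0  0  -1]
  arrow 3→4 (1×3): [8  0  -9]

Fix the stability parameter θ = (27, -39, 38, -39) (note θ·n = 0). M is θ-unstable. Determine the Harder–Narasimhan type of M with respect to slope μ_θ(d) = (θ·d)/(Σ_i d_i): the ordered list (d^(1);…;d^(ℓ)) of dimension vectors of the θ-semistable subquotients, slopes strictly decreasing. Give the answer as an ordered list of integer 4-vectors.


Via rank(M_{q-1}∘⋯∘M_p): M ≅ I[1,2]^2, I[1,4], I[2,2], I[3,3]^2.
μ_θ-semistable layers: μ^(1)=38; μ^(2)=-1/2; μ^(3)=-6; μ^(4)=-39

((0, 0, 2, 0); (0, 0, 1, 1); (3, 3, 0, 0); (0, 1, 0, 0))
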